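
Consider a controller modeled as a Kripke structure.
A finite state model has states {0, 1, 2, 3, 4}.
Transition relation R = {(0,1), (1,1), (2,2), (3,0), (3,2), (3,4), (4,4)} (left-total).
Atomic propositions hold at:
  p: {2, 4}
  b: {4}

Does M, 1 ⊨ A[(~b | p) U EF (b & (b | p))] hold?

No

Sat(~b) = {0, 1, 2, 3}
Sat(~b | p) = {0, 1, 2, 3, 4}
Sat(b | p) = {2, 4}
Sat(b & (b | p)) = {4}
EF (b & (b | p)): least fixpoint, start Z0 = {4}, add states with some successor in Z. Z1 = {3, 4}; fixed.
Sat(EF (b & (b | p))) = {3, 4}
A[(~b | p) U EF (b & (b | p))]: least fixpoint, start Z0 = Sat(EF (b & (b | p))) = {3, 4}, add states in Sat(~b | p) with every successor in Z. Already a fixed point.
Sat(A[(~b | p) U EF (b & (b | p))]) = {3, 4}
1 ∉ Sat(A[(~b | p) U EF (b & (b | p))]) = {3, 4}, so the formula does not hold at 1.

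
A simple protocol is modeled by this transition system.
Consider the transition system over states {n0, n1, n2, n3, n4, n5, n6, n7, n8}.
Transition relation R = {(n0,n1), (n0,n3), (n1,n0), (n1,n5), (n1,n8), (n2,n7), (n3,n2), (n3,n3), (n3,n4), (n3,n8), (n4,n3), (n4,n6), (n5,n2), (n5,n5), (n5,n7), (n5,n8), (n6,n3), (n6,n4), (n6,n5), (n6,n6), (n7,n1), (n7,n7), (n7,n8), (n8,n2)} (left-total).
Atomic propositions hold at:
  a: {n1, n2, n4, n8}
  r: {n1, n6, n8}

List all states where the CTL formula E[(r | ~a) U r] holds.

{n0, n1, n3, n5, n6, n7, n8}

Sat(~a) = {n0, n3, n5, n6, n7}
Sat(r | ~a) = {n0, n1, n3, n5, n6, n7, n8}
E[(r | ~a) U r]: least fixpoint, start Z0 = Sat(r) = {n1, n6, n8}, add states in Sat(r | ~a) with some successor in Z. Z1 = {n0, n1, n3, n5, n6, n7, n8}; fixed.
Sat(E[(r | ~a) U r]) = {n0, n1, n3, n5, n6, n7, n8}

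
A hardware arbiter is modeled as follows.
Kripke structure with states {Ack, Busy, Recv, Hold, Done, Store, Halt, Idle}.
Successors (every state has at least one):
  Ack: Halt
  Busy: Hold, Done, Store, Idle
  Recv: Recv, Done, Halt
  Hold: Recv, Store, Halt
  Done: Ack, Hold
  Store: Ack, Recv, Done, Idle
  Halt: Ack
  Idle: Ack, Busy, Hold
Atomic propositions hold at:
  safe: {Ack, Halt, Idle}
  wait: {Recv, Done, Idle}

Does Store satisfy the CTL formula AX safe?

Sat(AX safe) = {s : every successor in {Ack, Halt, Idle}} = {Ack, Halt}
Store ∉ Sat(AX safe) = {Ack, Halt}, so the formula does not hold at Store.

No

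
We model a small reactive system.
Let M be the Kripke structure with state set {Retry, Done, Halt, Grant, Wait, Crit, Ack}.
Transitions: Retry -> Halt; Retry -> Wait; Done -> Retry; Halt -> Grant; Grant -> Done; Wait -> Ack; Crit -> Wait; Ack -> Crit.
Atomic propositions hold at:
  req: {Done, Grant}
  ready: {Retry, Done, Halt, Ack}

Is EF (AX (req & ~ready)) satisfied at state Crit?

Sat(~ready) = {Grant, Wait, Crit}
Sat(req & ~ready) = {Grant}
Sat(AX (req & ~ready)) = {s : every successor in {Grant}} = {Halt}
EF (AX (req & ~ready)): least fixpoint, start Z0 = {Halt}, add states with some successor in Z. Z1 = {Retry, Halt}; Z2 = {Retry, Done, Halt}; Z3 = {Retry, Done, Halt, Grant}; fixed.
Sat(EF (AX (req & ~ready))) = {Retry, Done, Halt, Grant}
Crit ∉ Sat(EF (AX (req & ~ready))) = {Retry, Done, Halt, Grant}, so the formula does not hold at Crit.

No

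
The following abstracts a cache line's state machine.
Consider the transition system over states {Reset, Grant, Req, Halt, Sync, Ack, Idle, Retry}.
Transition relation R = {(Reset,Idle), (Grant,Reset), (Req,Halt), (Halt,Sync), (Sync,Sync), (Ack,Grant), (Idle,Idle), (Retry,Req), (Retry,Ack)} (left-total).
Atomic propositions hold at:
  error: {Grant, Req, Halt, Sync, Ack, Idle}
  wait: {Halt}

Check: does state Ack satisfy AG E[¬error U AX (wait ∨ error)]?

Sat(¬error) = {Reset, Retry}
Sat(wait ∨ error) = {Grant, Req, Halt, Sync, Ack, Idle}
Sat(AX (wait ∨ error)) = {s : every successor in {Grant, Req, Halt, Sync, Ack, Idle}} = {Reset, Req, Halt, Sync, Ack, Idle, Retry}
E[¬error U AX (wait ∨ error)]: least fixpoint, start Z0 = Sat(AX (wait ∨ error)) = {Reset, Req, Halt, Sync, Ack, Idle, Retry}, add states in Sat(¬error) with some successor in Z. Already a fixed point.
Sat(E[¬error U AX (wait ∨ error)]) = {Reset, Req, Halt, Sync, Ack, Idle, Retry}
AG E[¬error U AX (wait ∨ error)]: greatest fixpoint, start Z0 = {Reset, Req, Halt, Sync, Ack, Idle, Retry}, keep only states in Sat with every successor in Z. Z1 = {Reset, Req, Halt, Sync, Idle, Retry}; Z2 = {Reset, Req, Halt, Sync, Idle}; fixed.
Sat(AG E[¬error U AX (wait ∨ error)]) = {Reset, Req, Halt, Sync, Idle}
Ack ∉ Sat(AG E[¬error U AX (wait ∨ error)]) = {Reset, Req, Halt, Sync, Idle}, so the formula does not hold at Ack.

No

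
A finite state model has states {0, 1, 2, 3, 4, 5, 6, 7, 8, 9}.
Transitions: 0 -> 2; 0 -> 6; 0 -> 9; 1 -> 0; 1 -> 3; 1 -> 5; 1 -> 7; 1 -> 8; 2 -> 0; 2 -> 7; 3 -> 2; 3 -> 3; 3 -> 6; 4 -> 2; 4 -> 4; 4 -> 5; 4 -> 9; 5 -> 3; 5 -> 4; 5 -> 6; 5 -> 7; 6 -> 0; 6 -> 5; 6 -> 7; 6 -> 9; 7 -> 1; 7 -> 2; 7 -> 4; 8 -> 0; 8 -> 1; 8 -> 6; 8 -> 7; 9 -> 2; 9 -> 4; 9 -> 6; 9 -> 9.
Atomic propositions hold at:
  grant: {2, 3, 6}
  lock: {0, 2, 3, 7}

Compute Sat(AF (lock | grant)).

{0, 2, 3, 6, 7}

Sat(lock | grant) = {0, 2, 3, 6, 7}
AF (lock | grant): least fixpoint, start Z0 = {0, 2, 3, 6, 7}, add states with every successor in Z. Already a fixed point.
Sat(AF (lock | grant)) = {0, 2, 3, 6, 7}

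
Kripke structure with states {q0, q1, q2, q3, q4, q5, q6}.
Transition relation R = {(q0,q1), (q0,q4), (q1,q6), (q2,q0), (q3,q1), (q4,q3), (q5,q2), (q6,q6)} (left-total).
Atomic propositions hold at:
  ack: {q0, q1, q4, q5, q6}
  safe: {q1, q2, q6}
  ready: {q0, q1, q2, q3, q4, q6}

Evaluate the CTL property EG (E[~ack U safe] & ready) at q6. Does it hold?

Yes

Sat(~ack) = {q2, q3}
E[~ack U safe]: least fixpoint, start Z0 = Sat(safe) = {q1, q2, q6}, add states in Sat(~ack) with some successor in Z. Z1 = {q1, q2, q3, q6}; fixed.
Sat(E[~ack U safe]) = {q1, q2, q3, q6}
Sat(E[~ack U safe] & ready) = {q1, q2, q3, q6}
EG (E[~ack U safe] & ready): greatest fixpoint, start Z0 = {q1, q2, q3, q6}, keep only states in Sat with some successor in Z. Z1 = {q1, q3, q6}; fixed.
Sat(EG (E[~ack U safe] & ready)) = {q1, q3, q6}
q6 ∈ Sat(EG (E[~ack U safe] & ready)) = {q1, q3, q6}, so the formula holds at q6.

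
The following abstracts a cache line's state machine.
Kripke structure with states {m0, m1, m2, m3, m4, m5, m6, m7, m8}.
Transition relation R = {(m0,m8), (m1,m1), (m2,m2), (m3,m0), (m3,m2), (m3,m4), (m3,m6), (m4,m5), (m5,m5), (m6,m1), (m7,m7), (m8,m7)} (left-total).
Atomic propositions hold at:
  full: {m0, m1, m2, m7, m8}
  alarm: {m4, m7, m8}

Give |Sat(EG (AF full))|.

6

AF full: least fixpoint, start Z0 = {m0, m1, m2, m7, m8}, add states with every successor in Z. Z1 = {m0, m1, m2, m6, m7, m8}; fixed.
Sat(AF full) = {m0, m1, m2, m6, m7, m8}
EG (AF full): greatest fixpoint, start Z0 = {m0, m1, m2, m6, m7, m8}, keep only states in Sat with some successor in Z. Already a fixed point.
Sat(EG (AF full)) = {m0, m1, m2, m6, m7, m8}
|Sat(EG (AF full))| = |{m0, m1, m2, m6, m7, m8}| = 6.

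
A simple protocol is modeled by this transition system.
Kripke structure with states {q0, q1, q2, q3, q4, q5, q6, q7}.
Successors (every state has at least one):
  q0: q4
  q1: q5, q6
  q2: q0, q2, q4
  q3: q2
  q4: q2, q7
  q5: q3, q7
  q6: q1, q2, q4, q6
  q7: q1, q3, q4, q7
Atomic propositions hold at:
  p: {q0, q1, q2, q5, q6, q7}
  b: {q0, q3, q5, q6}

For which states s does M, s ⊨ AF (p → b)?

Sat(p → b) = {q0, q3, q4, q5, q6}
AF (p → b): least fixpoint, start Z0 = {q0, q3, q4, q5, q6}, add states with every successor in Z. Z1 = {q0, q1, q3, q4, q5, q6}; fixed.
Sat(AF (p → b)) = {q0, q1, q3, q4, q5, q6}

{q0, q1, q3, q4, q5, q6}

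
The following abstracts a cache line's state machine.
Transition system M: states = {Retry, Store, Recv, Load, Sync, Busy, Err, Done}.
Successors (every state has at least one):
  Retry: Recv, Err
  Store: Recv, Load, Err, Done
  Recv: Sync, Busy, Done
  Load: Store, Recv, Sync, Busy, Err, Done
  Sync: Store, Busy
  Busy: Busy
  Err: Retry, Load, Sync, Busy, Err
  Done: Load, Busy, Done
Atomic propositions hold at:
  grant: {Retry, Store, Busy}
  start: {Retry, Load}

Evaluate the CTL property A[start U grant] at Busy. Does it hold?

A[start U grant]: least fixpoint, start Z0 = Sat(grant) = {Retry, Store, Busy}, add states in Sat(start) with every successor in Z. Already a fixed point.
Sat(A[start U grant]) = {Retry, Store, Busy}
Busy ∈ Sat(A[start U grant]) = {Retry, Store, Busy}, so the formula holds at Busy.

Yes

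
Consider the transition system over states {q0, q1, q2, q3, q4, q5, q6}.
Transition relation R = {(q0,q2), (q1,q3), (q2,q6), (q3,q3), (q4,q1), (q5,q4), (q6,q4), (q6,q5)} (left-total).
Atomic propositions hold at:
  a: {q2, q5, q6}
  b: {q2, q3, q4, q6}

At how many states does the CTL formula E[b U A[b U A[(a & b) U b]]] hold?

4

Sat(a & b) = {q2, q6}
A[(a & b) U b]: least fixpoint, start Z0 = Sat(b) = {q2, q3, q4, q6}, add states in Sat(a & b) with every successor in Z. Already a fixed point.
Sat(A[(a & b) U b]) = {q2, q3, q4, q6}
A[b U A[(a & b) U b]]: least fixpoint, start Z0 = Sat(A[(a & b) U b]) = {q2, q3, q4, q6}, add states in Sat(b) with every successor in Z. Already a fixed point.
Sat(A[b U A[(a & b) U b]]) = {q2, q3, q4, q6}
E[b U A[b U A[(a & b) U b]]]: least fixpoint, start Z0 = Sat(A[b U A[(a & b) U b]]) = {q2, q3, q4, q6}, add states in Sat(b) with some successor in Z. Already a fixed point.
Sat(E[b U A[b U A[(a & b) U b]]]) = {q2, q3, q4, q6}
|Sat(E[b U A[b U A[(a & b) U b]]])| = |{q2, q3, q4, q6}| = 4.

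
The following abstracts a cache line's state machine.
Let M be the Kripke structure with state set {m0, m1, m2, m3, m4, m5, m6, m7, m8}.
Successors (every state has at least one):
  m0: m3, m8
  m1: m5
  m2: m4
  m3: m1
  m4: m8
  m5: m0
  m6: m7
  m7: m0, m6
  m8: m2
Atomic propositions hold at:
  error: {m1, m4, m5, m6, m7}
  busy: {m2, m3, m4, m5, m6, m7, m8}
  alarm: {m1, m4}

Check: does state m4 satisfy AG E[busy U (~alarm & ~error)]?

Yes

Sat(~alarm) = {m0, m2, m3, m5, m6, m7, m8}
Sat(~error) = {m0, m2, m3, m8}
Sat(~alarm & ~error) = {m0, m2, m3, m8}
E[busy U (~alarm & ~error)]: least fixpoint, start Z0 = Sat((~alarm & ~error)) = {m0, m2, m3, m8}, add states in Sat(busy) with some successor in Z. Z1 = {m0, m2, m3, m4, m5, m7, m8}; Z2 = {m0, m2, m3, m4, m5, m6, m7, m8}; fixed.
Sat(E[busy U (~alarm & ~error)]) = {m0, m2, m3, m4, m5, m6, m7, m8}
AG E[busy U (~alarm & ~error)]: greatest fixpoint, start Z0 = {m0, m2, m3, m4, m5, m6, m7, m8}, keep only states in Sat with every successor in Z. Z1 = {m0, m2, m4, m5, m6, m7, m8}; Z2 = {m2, m4, m5, m6, m7, m8}; Z3 = {m2, m4, m6, m8}; Z4 = {m2, m4, m8}; fixed.
Sat(AG E[busy U (~alarm & ~error)]) = {m2, m4, m8}
m4 ∈ Sat(AG E[busy U (~alarm & ~error)]) = {m2, m4, m8}, so the formula holds at m4.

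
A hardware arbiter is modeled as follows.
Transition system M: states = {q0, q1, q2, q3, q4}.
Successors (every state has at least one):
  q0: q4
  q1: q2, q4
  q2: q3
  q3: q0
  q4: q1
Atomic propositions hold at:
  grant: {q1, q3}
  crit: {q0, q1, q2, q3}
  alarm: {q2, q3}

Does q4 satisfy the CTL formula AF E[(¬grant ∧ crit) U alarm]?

Sat(¬grant) = {q0, q2, q4}
Sat(¬grant ∧ crit) = {q0, q2}
E[(¬grant ∧ crit) U alarm]: least fixpoint, start Z0 = Sat(alarm) = {q2, q3}, add states in Sat(¬grant ∧ crit) with some successor in Z. Already a fixed point.
Sat(E[(¬grant ∧ crit) U alarm]) = {q2, q3}
AF E[(¬grant ∧ crit) U alarm]: least fixpoint, start Z0 = {q2, q3}, add states with every successor in Z. Already a fixed point.
Sat(AF E[(¬grant ∧ crit) U alarm]) = {q2, q3}
q4 ∉ Sat(AF E[(¬grant ∧ crit) U alarm]) = {q2, q3}, so the formula does not hold at q4.

No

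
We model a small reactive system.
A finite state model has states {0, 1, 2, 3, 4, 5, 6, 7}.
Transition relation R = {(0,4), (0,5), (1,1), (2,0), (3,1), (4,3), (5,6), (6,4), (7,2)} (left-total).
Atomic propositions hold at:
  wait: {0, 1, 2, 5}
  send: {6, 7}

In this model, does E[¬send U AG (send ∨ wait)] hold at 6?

No

Sat(¬send) = {0, 1, 2, 3, 4, 5}
Sat(send ∨ wait) = {0, 1, 2, 5, 6, 7}
AG (send ∨ wait): greatest fixpoint, start Z0 = {0, 1, 2, 5, 6, 7}, keep only states in Sat with every successor in Z. Z1 = {1, 2, 5, 7}; Z2 = {1, 7}; Z3 = {1}; fixed.
Sat(AG (send ∨ wait)) = {1}
E[¬send U AG (send ∨ wait)]: least fixpoint, start Z0 = Sat(AG (send ∨ wait)) = {1}, add states in Sat(¬send) with some successor in Z. Z1 = {1, 3}; Z2 = {1, 3, 4}; Z3 = {0, 1, 3, 4}; Z4 = {0, 1, 2, 3, 4}; fixed.
Sat(E[¬send U AG (send ∨ wait)]) = {0, 1, 2, 3, 4}
6 ∉ Sat(E[¬send U AG (send ∨ wait)]) = {0, 1, 2, 3, 4}, so the formula does not hold at 6.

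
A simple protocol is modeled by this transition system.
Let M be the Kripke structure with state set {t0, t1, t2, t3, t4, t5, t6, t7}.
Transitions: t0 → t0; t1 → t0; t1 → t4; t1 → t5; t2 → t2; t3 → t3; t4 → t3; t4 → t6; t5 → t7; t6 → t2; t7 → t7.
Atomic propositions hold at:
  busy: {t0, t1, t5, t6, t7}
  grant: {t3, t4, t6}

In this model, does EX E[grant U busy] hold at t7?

E[grant U busy]: least fixpoint, start Z0 = Sat(busy) = {t0, t1, t5, t6, t7}, add states in Sat(grant) with some successor in Z. Z1 = {t0, t1, t4, t5, t6, t7}; fixed.
Sat(E[grant U busy]) = {t0, t1, t4, t5, t6, t7}
Sat(EX E[grant U busy]) = {s : some successor in {t0, t1, t4, t5, t6, t7}} = {t0, t1, t4, t5, t7}
t7 ∈ Sat(EX E[grant U busy]) = {t0, t1, t4, t5, t7}, so the formula holds at t7.

Yes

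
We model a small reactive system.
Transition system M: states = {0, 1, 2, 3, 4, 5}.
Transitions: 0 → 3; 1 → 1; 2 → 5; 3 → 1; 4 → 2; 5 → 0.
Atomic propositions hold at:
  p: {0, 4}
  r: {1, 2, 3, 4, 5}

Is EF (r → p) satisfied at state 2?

Sat(r → p) = {0, 4}
EF (r → p): least fixpoint, start Z0 = {0, 4}, add states with some successor in Z. Z1 = {0, 4, 5}; Z2 = {0, 2, 4, 5}; fixed.
Sat(EF (r → p)) = {0, 2, 4, 5}
2 ∈ Sat(EF (r → p)) = {0, 2, 4, 5}, so the formula holds at 2.

Yes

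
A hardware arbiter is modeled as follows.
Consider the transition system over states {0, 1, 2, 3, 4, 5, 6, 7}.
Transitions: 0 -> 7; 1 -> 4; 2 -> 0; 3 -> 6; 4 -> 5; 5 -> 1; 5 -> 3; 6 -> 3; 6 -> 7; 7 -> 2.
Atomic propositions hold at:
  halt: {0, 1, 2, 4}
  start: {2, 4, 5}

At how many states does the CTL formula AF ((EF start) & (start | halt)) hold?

EF start: least fixpoint, start Z0 = {2, 4, 5}, add states with some successor in Z. Z1 = {1, 2, 4, 5, 7}; Z2 = {0, 1, 2, 4, 5, 6, 7}; Z3 = {0, 1, 2, 3, 4, 5, 6, 7}; fixed.
Sat(EF start) = {0, 1, 2, 3, 4, 5, 6, 7}
Sat(start | halt) = {0, 1, 2, 4, 5}
Sat((EF start) & (start | halt)) = {0, 1, 2, 4, 5}
AF ((EF start) & (start | halt)): least fixpoint, start Z0 = {0, 1, 2, 4, 5}, add states with every successor in Z. Z1 = {0, 1, 2, 4, 5, 7}; fixed.
Sat(AF ((EF start) & (start | halt))) = {0, 1, 2, 4, 5, 7}
|Sat(AF ((EF start) & (start | halt)))| = |{0, 1, 2, 4, 5, 7}| = 6.

6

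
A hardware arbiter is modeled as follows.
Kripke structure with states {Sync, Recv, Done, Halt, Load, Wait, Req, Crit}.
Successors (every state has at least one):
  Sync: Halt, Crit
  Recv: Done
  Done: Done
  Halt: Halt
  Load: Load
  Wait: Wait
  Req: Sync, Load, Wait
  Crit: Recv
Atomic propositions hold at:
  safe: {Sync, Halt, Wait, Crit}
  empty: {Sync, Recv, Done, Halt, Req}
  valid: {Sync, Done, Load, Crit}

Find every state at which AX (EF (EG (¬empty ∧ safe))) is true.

Sat(¬empty) = {Load, Wait, Crit}
Sat(¬empty ∧ safe) = {Wait, Crit}
EG (¬empty ∧ safe): greatest fixpoint, start Z0 = {Wait, Crit}, keep only states in Sat with some successor in Z. Z1 = {Wait}; fixed.
Sat(EG (¬empty ∧ safe)) = {Wait}
EF (EG (¬empty ∧ safe)): least fixpoint, start Z0 = {Wait}, add states with some successor in Z. Z1 = {Wait, Req}; fixed.
Sat(EF (EG (¬empty ∧ safe))) = {Wait, Req}
Sat(AX (EF (EG (¬empty ∧ safe)))) = {s : every successor in {Wait, Req}} = {Wait}

{Wait}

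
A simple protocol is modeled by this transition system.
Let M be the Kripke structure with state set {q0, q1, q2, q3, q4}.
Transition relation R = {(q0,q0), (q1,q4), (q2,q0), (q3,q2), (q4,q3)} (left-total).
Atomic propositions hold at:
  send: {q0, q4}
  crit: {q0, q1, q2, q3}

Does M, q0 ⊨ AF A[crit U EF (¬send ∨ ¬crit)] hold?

No

Sat(¬send) = {q1, q2, q3}
Sat(¬crit) = {q4}
Sat(¬send ∨ ¬crit) = {q1, q2, q3, q4}
EF (¬send ∨ ¬crit): least fixpoint, start Z0 = {q1, q2, q3, q4}, add states with some successor in Z. Already a fixed point.
Sat(EF (¬send ∨ ¬crit)) = {q1, q2, q3, q4}
A[crit U EF (¬send ∨ ¬crit)]: least fixpoint, start Z0 = Sat(EF (¬send ∨ ¬crit)) = {q1, q2, q3, q4}, add states in Sat(crit) with every successor in Z. Already a fixed point.
Sat(A[crit U EF (¬send ∨ ¬crit)]) = {q1, q2, q3, q4}
AF A[crit U EF (¬send ∨ ¬crit)]: least fixpoint, start Z0 = {q1, q2, q3, q4}, add states with every successor in Z. Already a fixed point.
Sat(AF A[crit U EF (¬send ∨ ¬crit)]) = {q1, q2, q3, q4}
q0 ∉ Sat(AF A[crit U EF (¬send ∨ ¬crit)]) = {q1, q2, q3, q4}, so the formula does not hold at q0.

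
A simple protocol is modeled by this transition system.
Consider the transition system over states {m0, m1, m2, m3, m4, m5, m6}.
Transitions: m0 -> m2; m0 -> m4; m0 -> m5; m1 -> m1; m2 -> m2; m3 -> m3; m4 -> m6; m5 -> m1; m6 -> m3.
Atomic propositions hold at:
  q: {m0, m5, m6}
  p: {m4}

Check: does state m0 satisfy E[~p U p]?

Yes

Sat(~p) = {m0, m1, m2, m3, m5, m6}
E[~p U p]: least fixpoint, start Z0 = Sat(p) = {m4}, add states in Sat(~p) with some successor in Z. Z1 = {m0, m4}; fixed.
Sat(E[~p U p]) = {m0, m4}
m0 ∈ Sat(E[~p U p]) = {m0, m4}, so the formula holds at m0.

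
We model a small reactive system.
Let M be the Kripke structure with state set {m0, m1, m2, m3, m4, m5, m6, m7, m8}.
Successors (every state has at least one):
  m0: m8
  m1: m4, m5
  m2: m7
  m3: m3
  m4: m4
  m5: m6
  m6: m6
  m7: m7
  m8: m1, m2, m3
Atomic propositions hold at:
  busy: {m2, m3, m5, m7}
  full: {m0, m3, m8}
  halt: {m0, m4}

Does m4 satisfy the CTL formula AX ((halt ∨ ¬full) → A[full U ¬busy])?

Yes

Sat(¬full) = {m1, m2, m4, m5, m6, m7}
Sat(halt ∨ ¬full) = {m0, m1, m2, m4, m5, m6, m7}
Sat(¬busy) = {m0, m1, m4, m6, m8}
A[full U ¬busy]: least fixpoint, start Z0 = Sat(¬busy) = {m0, m1, m4, m6, m8}, add states in Sat(full) with every successor in Z. Already a fixed point.
Sat(A[full U ¬busy]) = {m0, m1, m4, m6, m8}
Sat((halt ∨ ¬full) → A[full U ¬busy]) = {m0, m1, m3, m4, m6, m8}
Sat(AX ((halt ∨ ¬full) → A[full U ¬busy])) = {s : every successor in {m0, m1, m3, m4, m6, m8}} = {m0, m3, m4, m5, m6}
m4 ∈ Sat(AX ((halt ∨ ¬full) → A[full U ¬busy])) = {m0, m3, m4, m5, m6}, so the formula holds at m4.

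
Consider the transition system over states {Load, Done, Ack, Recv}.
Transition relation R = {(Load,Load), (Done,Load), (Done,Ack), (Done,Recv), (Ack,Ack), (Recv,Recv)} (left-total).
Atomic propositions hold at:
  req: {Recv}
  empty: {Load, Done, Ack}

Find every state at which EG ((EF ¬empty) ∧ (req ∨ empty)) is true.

{Done, Recv}

Sat(¬empty) = {Recv}
EF ¬empty: least fixpoint, start Z0 = {Recv}, add states with some successor in Z. Z1 = {Done, Recv}; fixed.
Sat(EF ¬empty) = {Done, Recv}
Sat(req ∨ empty) = {Load, Done, Ack, Recv}
Sat((EF ¬empty) ∧ (req ∨ empty)) = {Done, Recv}
EG ((EF ¬empty) ∧ (req ∨ empty)): greatest fixpoint, start Z0 = {Done, Recv}, keep only states in Sat with some successor in Z. Already a fixed point.
Sat(EG ((EF ¬empty) ∧ (req ∨ empty))) = {Done, Recv}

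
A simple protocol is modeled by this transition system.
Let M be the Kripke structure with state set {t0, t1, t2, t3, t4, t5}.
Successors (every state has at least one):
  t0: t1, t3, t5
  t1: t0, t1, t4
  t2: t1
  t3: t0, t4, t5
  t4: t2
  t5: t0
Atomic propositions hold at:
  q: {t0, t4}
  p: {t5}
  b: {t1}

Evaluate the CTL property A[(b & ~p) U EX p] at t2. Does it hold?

No

Sat(~p) = {t0, t1, t2, t3, t4}
Sat(b & ~p) = {t1}
Sat(EX p) = {s : some successor in {t5}} = {t0, t3}
A[(b & ~p) U EX p]: least fixpoint, start Z0 = Sat(EX p) = {t0, t3}, add states in Sat(b & ~p) with every successor in Z. Already a fixed point.
Sat(A[(b & ~p) U EX p]) = {t0, t3}
t2 ∉ Sat(A[(b & ~p) U EX p]) = {t0, t3}, so the formula does not hold at t2.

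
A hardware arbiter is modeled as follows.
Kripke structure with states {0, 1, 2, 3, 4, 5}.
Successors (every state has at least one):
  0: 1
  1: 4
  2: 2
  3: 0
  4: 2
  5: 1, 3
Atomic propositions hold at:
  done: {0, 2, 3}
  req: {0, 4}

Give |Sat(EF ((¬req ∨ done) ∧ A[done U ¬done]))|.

4

Sat(¬req) = {1, 2, 3, 5}
Sat(¬req ∨ done) = {0, 1, 2, 3, 5}
Sat(¬done) = {1, 4, 5}
A[done U ¬done]: least fixpoint, start Z0 = Sat(¬done) = {1, 4, 5}, add states in Sat(done) with every successor in Z. Z1 = {0, 1, 4, 5}; Z2 = {0, 1, 3, 4, 5}; fixed.
Sat(A[done U ¬done]) = {0, 1, 3, 4, 5}
Sat((¬req ∨ done) ∧ A[done U ¬done]) = {0, 1, 3, 5}
EF ((¬req ∨ done) ∧ A[done U ¬done]): least fixpoint, start Z0 = {0, 1, 3, 5}, add states with some successor in Z. Already a fixed point.
Sat(EF ((¬req ∨ done) ∧ A[done U ¬done])) = {0, 1, 3, 5}
|Sat(EF ((¬req ∨ done) ∧ A[done U ¬done]))| = |{0, 1, 3, 5}| = 4.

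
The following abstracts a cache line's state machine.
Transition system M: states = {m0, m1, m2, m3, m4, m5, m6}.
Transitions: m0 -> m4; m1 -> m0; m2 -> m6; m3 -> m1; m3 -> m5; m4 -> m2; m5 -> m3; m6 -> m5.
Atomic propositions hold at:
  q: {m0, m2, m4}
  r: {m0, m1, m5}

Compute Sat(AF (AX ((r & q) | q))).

{m0, m1, m4}

Sat(r & q) = {m0}
Sat((r & q) | q) = {m0, m2, m4}
Sat(AX ((r & q) | q)) = {s : every successor in {m0, m2, m4}} = {m0, m1, m4}
AF (AX ((r & q) | q)): least fixpoint, start Z0 = {m0, m1, m4}, add states with every successor in Z. Already a fixed point.
Sat(AF (AX ((r & q) | q))) = {m0, m1, m4}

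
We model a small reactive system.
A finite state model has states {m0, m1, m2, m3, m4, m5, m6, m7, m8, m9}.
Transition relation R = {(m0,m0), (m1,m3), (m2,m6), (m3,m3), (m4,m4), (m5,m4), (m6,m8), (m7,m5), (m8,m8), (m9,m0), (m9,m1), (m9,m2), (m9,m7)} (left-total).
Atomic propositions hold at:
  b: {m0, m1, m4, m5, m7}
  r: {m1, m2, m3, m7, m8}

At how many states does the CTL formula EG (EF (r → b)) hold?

5

Sat(r → b) = {m0, m1, m4, m5, m6, m7, m9}
EF (r → b): least fixpoint, start Z0 = {m0, m1, m4, m5, m6, m7, m9}, add states with some successor in Z. Z1 = {m0, m1, m2, m4, m5, m6, m7, m9}; fixed.
Sat(EF (r → b)) = {m0, m1, m2, m4, m5, m6, m7, m9}
EG (EF (r → b)): greatest fixpoint, start Z0 = {m0, m1, m2, m4, m5, m6, m7, m9}, keep only states in Sat with some successor in Z. Z1 = {m0, m2, m4, m5, m7, m9}; Z2 = {m0, m4, m5, m7, m9}; fixed.
Sat(EG (EF (r → b))) = {m0, m4, m5, m7, m9}
|Sat(EG (EF (r → b)))| = |{m0, m4, m5, m7, m9}| = 5.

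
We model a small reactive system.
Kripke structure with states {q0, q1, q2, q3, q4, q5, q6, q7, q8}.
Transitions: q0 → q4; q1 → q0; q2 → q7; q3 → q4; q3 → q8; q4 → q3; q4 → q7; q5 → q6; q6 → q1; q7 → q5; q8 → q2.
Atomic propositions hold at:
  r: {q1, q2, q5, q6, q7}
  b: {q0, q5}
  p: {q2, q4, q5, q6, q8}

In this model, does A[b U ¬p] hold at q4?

Sat(¬p) = {q0, q1, q3, q7}
A[b U ¬p]: least fixpoint, start Z0 = Sat(¬p) = {q0, q1, q3, q7}, add states in Sat(b) with every successor in Z. Already a fixed point.
Sat(A[b U ¬p]) = {q0, q1, q3, q7}
q4 ∉ Sat(A[b U ¬p]) = {q0, q1, q3, q7}, so the formula does not hold at q4.

No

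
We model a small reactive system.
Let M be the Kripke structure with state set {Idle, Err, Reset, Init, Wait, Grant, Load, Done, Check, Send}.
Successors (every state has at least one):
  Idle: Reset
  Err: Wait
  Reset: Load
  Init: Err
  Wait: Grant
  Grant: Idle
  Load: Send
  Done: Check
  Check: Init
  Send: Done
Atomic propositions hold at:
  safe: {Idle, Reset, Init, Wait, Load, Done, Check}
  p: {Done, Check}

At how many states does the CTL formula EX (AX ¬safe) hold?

3

Sat(¬safe) = {Err, Grant, Send}
Sat(AX ¬safe) = {s : every successor in {Err, Grant, Send}} = {Init, Wait, Load}
Sat(EX (AX ¬safe)) = {s : some successor in {Init, Wait, Load}} = {Err, Reset, Check}
|Sat(EX (AX ¬safe))| = |{Err, Reset, Check}| = 3.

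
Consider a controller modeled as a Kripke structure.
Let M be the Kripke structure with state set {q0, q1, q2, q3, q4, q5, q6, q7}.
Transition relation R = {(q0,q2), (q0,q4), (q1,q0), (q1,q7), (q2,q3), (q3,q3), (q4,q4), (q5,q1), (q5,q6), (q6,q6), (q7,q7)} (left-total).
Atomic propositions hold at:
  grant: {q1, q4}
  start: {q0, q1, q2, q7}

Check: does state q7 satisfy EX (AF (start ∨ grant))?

Sat(start ∨ grant) = {q0, q1, q2, q4, q7}
AF (start ∨ grant): least fixpoint, start Z0 = {q0, q1, q2, q4, q7}, add states with every successor in Z. Already a fixed point.
Sat(AF (start ∨ grant)) = {q0, q1, q2, q4, q7}
Sat(EX (AF (start ∨ grant))) = {s : some successor in {q0, q1, q2, q4, q7}} = {q0, q1, q4, q5, q7}
q7 ∈ Sat(EX (AF (start ∨ grant))) = {q0, q1, q4, q5, q7}, so the formula holds at q7.

Yes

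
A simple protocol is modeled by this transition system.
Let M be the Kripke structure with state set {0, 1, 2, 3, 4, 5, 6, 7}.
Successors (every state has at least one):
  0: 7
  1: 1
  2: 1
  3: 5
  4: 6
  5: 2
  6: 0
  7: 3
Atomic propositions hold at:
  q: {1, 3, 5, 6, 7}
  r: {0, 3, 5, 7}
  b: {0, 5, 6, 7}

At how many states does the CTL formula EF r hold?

6

EF r: least fixpoint, start Z0 = {0, 3, 5, 7}, add states with some successor in Z. Z1 = {0, 3, 5, 6, 7}; Z2 = {0, 3, 4, 5, 6, 7}; fixed.
Sat(EF r) = {0, 3, 4, 5, 6, 7}
|Sat(EF r)| = |{0, 3, 4, 5, 6, 7}| = 6.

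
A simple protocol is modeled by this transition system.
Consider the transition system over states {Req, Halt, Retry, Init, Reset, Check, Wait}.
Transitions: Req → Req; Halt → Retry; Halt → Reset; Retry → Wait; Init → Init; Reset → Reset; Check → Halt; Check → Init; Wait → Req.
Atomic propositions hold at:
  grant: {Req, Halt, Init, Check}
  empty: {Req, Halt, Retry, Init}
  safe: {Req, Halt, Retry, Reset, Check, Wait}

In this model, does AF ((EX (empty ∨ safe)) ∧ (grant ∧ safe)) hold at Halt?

Sat(empty ∨ safe) = {Req, Halt, Retry, Init, Reset, Check, Wait}
Sat(EX (empty ∨ safe)) = {s : some successor in {Req, Halt, Retry, Init, Reset, Check, Wait}} = {Req, Halt, Retry, Init, Reset, Check, Wait}
Sat(grant ∧ safe) = {Req, Halt, Check}
Sat((EX (empty ∨ safe)) ∧ (grant ∧ safe)) = {Req, Halt, Check}
AF ((EX (empty ∨ safe)) ∧ (grant ∧ safe)): least fixpoint, start Z0 = {Req, Halt, Check}, add states with every successor in Z. Z1 = {Req, Halt, Check, Wait}; Z2 = {Req, Halt, Retry, Check, Wait}; fixed.
Sat(AF ((EX (empty ∨ safe)) ∧ (grant ∧ safe))) = {Req, Halt, Retry, Check, Wait}
Halt ∈ Sat(AF ((EX (empty ∨ safe)) ∧ (grant ∧ safe))) = {Req, Halt, Retry, Check, Wait}, so the formula holds at Halt.

Yes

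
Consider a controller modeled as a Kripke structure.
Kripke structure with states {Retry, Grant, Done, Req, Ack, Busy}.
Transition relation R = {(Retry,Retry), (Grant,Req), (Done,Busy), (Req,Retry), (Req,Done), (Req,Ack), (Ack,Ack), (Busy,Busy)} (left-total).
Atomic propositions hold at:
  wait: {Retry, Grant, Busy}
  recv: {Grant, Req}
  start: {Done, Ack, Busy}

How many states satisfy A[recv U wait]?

3

A[recv U wait]: least fixpoint, start Z0 = Sat(wait) = {Retry, Grant, Busy}, add states in Sat(recv) with every successor in Z. Already a fixed point.
Sat(A[recv U wait]) = {Retry, Grant, Busy}
|Sat(A[recv U wait])| = |{Retry, Grant, Busy}| = 3.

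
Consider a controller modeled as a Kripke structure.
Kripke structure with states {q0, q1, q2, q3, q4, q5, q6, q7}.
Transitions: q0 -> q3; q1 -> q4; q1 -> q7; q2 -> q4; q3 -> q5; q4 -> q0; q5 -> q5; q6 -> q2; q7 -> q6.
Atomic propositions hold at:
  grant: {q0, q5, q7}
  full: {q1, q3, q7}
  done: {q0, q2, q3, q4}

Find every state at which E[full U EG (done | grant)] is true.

{q0, q1, q2, q3, q4, q5}

Sat(done | grant) = {q0, q2, q3, q4, q5, q7}
EG (done | grant): greatest fixpoint, start Z0 = {q0, q2, q3, q4, q5, q7}, keep only states in Sat with some successor in Z. Z1 = {q0, q2, q3, q4, q5}; fixed.
Sat(EG (done | grant)) = {q0, q2, q3, q4, q5}
E[full U EG (done | grant)]: least fixpoint, start Z0 = Sat(EG (done | grant)) = {q0, q2, q3, q4, q5}, add states in Sat(full) with some successor in Z. Z1 = {q0, q1, q2, q3, q4, q5}; fixed.
Sat(E[full U EG (done | grant)]) = {q0, q1, q2, q3, q4, q5}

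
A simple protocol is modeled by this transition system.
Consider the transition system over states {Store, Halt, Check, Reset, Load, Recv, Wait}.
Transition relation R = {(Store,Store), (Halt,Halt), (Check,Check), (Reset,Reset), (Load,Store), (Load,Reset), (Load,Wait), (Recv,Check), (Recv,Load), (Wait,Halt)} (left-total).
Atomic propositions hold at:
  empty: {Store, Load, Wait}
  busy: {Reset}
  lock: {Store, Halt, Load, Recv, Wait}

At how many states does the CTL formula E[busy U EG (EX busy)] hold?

2

Sat(EX busy) = {s : some successor in {Reset}} = {Reset, Load}
EG (EX busy): greatest fixpoint, start Z0 = {Reset, Load}, keep only states in Sat with some successor in Z. Already a fixed point.
Sat(EG (EX busy)) = {Reset, Load}
E[busy U EG (EX busy)]: least fixpoint, start Z0 = Sat(EG (EX busy)) = {Reset, Load}, add states in Sat(busy) with some successor in Z. Already a fixed point.
Sat(E[busy U EG (EX busy)]) = {Reset, Load}
|Sat(E[busy U EG (EX busy)])| = |{Reset, Load}| = 2.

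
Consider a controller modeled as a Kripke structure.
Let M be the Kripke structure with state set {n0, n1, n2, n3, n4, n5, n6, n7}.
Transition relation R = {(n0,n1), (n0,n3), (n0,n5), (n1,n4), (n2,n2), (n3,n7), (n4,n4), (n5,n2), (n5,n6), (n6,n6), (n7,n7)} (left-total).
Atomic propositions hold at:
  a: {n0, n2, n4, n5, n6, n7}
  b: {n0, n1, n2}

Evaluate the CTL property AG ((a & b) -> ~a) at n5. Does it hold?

No

Sat(a & b) = {n0, n2}
Sat(~a) = {n1, n3}
Sat((a & b) -> ~a) = {n1, n3, n4, n5, n6, n7}
AG ((a & b) -> ~a): greatest fixpoint, start Z0 = {n1, n3, n4, n5, n6, n7}, keep only states in Sat with every successor in Z. Z1 = {n1, n3, n4, n6, n7}; fixed.
Sat(AG ((a & b) -> ~a)) = {n1, n3, n4, n6, n7}
n5 ∉ Sat(AG ((a & b) -> ~a)) = {n1, n3, n4, n6, n7}, so the formula does not hold at n5.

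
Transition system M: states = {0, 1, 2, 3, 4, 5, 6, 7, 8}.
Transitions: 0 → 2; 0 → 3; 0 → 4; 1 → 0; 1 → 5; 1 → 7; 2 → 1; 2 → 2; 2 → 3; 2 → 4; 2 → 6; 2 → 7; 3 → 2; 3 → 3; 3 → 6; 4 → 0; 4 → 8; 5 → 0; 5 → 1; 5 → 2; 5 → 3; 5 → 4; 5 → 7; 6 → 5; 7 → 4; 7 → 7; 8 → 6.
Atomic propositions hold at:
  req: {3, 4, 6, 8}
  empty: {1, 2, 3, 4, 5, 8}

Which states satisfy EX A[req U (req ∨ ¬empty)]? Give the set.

{0, 1, 2, 3, 4, 5, 7, 8}

Sat(¬empty) = {0, 6, 7}
Sat(req ∨ ¬empty) = {0, 3, 4, 6, 7, 8}
A[req U (req ∨ ¬empty)]: least fixpoint, start Z0 = Sat((req ∨ ¬empty)) = {0, 3, 4, 6, 7, 8}, add states in Sat(req) with every successor in Z. Already a fixed point.
Sat(A[req U (req ∨ ¬empty)]) = {0, 3, 4, 6, 7, 8}
Sat(EX A[req U (req ∨ ¬empty)]) = {s : some successor in {0, 3, 4, 6, 7, 8}} = {0, 1, 2, 3, 4, 5, 7, 8}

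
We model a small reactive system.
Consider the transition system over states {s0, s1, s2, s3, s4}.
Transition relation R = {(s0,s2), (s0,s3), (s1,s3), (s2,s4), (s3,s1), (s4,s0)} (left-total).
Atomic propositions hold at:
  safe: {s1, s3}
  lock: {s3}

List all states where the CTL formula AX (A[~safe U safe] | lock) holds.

{s1, s3}

Sat(~safe) = {s0, s2, s4}
A[~safe U safe]: least fixpoint, start Z0 = Sat(safe) = {s1, s3}, add states in Sat(~safe) with every successor in Z. Already a fixed point.
Sat(A[~safe U safe]) = {s1, s3}
Sat(A[~safe U safe] | lock) = {s1, s3}
Sat(AX (A[~safe U safe] | lock)) = {s : every successor in {s1, s3}} = {s1, s3}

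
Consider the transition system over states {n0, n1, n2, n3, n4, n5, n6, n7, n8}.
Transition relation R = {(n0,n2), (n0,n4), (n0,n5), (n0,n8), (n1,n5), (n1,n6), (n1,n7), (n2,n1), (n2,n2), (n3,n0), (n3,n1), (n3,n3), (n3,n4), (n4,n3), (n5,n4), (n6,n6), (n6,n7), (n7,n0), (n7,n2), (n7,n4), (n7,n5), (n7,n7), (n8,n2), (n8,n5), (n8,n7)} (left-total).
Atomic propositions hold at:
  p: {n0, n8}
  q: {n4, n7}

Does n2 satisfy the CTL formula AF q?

AF q: least fixpoint, start Z0 = {n4, n7}, add states with every successor in Z. Z1 = {n4, n5, n7}; fixed.
Sat(AF q) = {n4, n5, n7}
n2 ∉ Sat(AF q) = {n4, n5, n7}, so the formula does not hold at n2.

No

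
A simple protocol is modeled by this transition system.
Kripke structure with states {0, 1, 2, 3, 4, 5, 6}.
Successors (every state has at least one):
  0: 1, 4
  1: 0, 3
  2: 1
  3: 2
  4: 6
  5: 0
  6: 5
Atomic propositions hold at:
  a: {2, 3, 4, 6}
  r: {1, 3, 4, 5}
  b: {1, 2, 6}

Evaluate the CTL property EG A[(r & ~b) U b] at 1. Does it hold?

Yes

Sat(~b) = {0, 3, 4, 5}
Sat(r & ~b) = {3, 4, 5}
A[(r & ~b) U b]: least fixpoint, start Z0 = Sat(b) = {1, 2, 6}, add states in Sat(r & ~b) with every successor in Z. Z1 = {1, 2, 3, 4, 6}; fixed.
Sat(A[(r & ~b) U b]) = {1, 2, 3, 4, 6}
EG A[(r & ~b) U b]: greatest fixpoint, start Z0 = {1, 2, 3, 4, 6}, keep only states in Sat with some successor in Z. Z1 = {1, 2, 3, 4}; Z2 = {1, 2, 3}; fixed.
Sat(EG A[(r & ~b) U b]) = {1, 2, 3}
1 ∈ Sat(EG A[(r & ~b) U b]) = {1, 2, 3}, so the formula holds at 1.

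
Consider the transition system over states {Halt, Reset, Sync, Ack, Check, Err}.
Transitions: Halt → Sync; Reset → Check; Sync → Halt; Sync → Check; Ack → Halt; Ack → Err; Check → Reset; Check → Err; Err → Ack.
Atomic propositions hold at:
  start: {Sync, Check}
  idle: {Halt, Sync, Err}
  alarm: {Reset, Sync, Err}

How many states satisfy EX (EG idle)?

3

EG idle: greatest fixpoint, start Z0 = {Halt, Sync, Err}, keep only states in Sat with some successor in Z. Z1 = {Halt, Sync}; fixed.
Sat(EG idle) = {Halt, Sync}
Sat(EX (EG idle)) = {s : some successor in {Halt, Sync}} = {Halt, Sync, Ack}
|Sat(EX (EG idle))| = |{Halt, Sync, Ack}| = 3.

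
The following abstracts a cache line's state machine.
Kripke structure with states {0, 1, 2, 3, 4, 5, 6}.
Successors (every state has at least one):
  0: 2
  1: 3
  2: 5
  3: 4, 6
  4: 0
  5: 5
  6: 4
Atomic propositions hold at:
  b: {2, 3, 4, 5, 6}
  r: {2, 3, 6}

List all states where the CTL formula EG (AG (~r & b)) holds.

Sat(~r) = {0, 1, 4, 5}
Sat(~r & b) = {4, 5}
AG (~r & b): greatest fixpoint, start Z0 = {4, 5}, keep only states in Sat with every successor in Z. Z1 = {5}; fixed.
Sat(AG (~r & b)) = {5}
EG (AG (~r & b)): greatest fixpoint, start Z0 = {5}, keep only states in Sat with some successor in Z. Already a fixed point.
Sat(EG (AG (~r & b))) = {5}

{5}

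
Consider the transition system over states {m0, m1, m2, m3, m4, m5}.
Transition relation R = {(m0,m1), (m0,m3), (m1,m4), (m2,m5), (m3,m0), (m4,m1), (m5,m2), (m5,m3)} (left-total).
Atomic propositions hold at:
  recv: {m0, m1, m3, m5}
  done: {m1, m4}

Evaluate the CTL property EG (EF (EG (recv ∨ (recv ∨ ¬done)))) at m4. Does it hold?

Sat(¬done) = {m0, m2, m3, m5}
Sat(recv ∨ ¬done) = {m0, m1, m2, m3, m5}
Sat(recv ∨ (recv ∨ ¬done)) = {m0, m1, m2, m3, m5}
EG (recv ∨ (recv ∨ ¬done)): greatest fixpoint, start Z0 = {m0, m1, m2, m3, m5}, keep only states in Sat with some successor in Z. Z1 = {m0, m2, m3, m5}; fixed.
Sat(EG (recv ∨ (recv ∨ ¬done))) = {m0, m2, m3, m5}
EF (EG (recv ∨ (recv ∨ ¬done))): least fixpoint, start Z0 = {m0, m2, m3, m5}, add states with some successor in Z. Already a fixed point.
Sat(EF (EG (recv ∨ (recv ∨ ¬done)))) = {m0, m2, m3, m5}
EG (EF (EG (recv ∨ (recv ∨ ¬done)))): greatest fixpoint, start Z0 = {m0, m2, m3, m5}, keep only states in Sat with some successor in Z. Already a fixed point.
Sat(EG (EF (EG (recv ∨ (recv ∨ ¬done))))) = {m0, m2, m3, m5}
m4 ∉ Sat(EG (EF (EG (recv ∨ (recv ∨ ¬done))))) = {m0, m2, m3, m5}, so the formula does not hold at m4.

No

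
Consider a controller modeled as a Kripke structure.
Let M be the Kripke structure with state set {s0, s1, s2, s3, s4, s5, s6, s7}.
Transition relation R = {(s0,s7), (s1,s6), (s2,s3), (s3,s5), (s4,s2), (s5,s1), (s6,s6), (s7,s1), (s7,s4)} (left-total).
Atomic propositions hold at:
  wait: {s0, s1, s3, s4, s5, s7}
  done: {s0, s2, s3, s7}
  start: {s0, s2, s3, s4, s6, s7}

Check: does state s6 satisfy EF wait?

No

EF wait: least fixpoint, start Z0 = {s0, s1, s3, s4, s5, s7}, add states with some successor in Z. Z1 = {s0, s1, s2, s3, s4, s5, s7}; fixed.
Sat(EF wait) = {s0, s1, s2, s3, s4, s5, s7}
s6 ∉ Sat(EF wait) = {s0, s1, s2, s3, s4, s5, s7}, so the formula does not hold at s6.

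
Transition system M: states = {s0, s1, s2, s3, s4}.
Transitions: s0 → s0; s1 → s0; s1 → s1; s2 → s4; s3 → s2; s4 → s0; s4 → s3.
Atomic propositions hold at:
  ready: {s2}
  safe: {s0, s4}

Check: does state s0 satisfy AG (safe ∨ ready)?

Yes

Sat(safe ∨ ready) = {s0, s2, s4}
AG (safe ∨ ready): greatest fixpoint, start Z0 = {s0, s2, s4}, keep only states in Sat with every successor in Z. Z1 = {s0, s2}; Z2 = {s0}; fixed.
Sat(AG (safe ∨ ready)) = {s0}
s0 ∈ Sat(AG (safe ∨ ready)) = {s0}, so the formula holds at s0.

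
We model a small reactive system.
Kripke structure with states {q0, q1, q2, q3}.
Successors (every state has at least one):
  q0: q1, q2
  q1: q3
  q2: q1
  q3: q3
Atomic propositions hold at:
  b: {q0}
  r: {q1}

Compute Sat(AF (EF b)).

EF b: least fixpoint, start Z0 = {q0}, add states with some successor in Z. Already a fixed point.
Sat(EF b) = {q0}
AF (EF b): least fixpoint, start Z0 = {q0}, add states with every successor in Z. Already a fixed point.
Sat(AF (EF b)) = {q0}

{q0}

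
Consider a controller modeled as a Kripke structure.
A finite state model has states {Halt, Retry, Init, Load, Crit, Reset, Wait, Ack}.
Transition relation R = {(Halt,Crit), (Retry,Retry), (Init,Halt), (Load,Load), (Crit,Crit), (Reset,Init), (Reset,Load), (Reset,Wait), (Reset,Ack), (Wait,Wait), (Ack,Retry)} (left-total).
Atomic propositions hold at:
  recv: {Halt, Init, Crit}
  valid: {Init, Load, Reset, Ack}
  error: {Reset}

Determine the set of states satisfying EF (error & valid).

Sat(error & valid) = {Reset}
EF (error & valid): least fixpoint, start Z0 = {Reset}, add states with some successor in Z. Already a fixed point.
Sat(EF (error & valid)) = {Reset}

{Reset}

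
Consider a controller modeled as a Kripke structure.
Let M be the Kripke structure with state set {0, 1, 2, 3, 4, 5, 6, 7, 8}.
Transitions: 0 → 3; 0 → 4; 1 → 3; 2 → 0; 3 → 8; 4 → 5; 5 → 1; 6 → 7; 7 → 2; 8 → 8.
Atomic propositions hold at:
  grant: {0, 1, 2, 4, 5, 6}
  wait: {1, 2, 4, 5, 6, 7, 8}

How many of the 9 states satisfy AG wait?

AG wait: greatest fixpoint, start Z0 = {1, 2, 4, 5, 6, 7, 8}, keep only states in Sat with every successor in Z. Z1 = {4, 5, 6, 7, 8}; Z2 = {4, 6, 8}; Z3 = {8}; fixed.
Sat(AG wait) = {8}
|Sat(AG wait)| = |{8}| = 1.

1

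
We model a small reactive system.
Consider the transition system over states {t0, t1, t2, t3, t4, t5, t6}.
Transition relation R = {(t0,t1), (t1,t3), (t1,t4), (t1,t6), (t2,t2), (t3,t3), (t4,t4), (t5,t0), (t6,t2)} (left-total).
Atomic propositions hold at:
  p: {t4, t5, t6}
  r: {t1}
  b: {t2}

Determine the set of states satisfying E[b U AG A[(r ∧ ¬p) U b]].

{t2}

Sat(¬p) = {t0, t1, t2, t3}
Sat(r ∧ ¬p) = {t1}
A[(r ∧ ¬p) U b]: least fixpoint, start Z0 = Sat(b) = {t2}, add states in Sat(r ∧ ¬p) with every successor in Z. Already a fixed point.
Sat(A[(r ∧ ¬p) U b]) = {t2}
AG A[(r ∧ ¬p) U b]: greatest fixpoint, start Z0 = {t2}, keep only states in Sat with every successor in Z. Already a fixed point.
Sat(AG A[(r ∧ ¬p) U b]) = {t2}
E[b U AG A[(r ∧ ¬p) U b]]: least fixpoint, start Z0 = Sat(AG A[(r ∧ ¬p) U b]) = {t2}, add states in Sat(b) with some successor in Z. Already a fixed point.
Sat(E[b U AG A[(r ∧ ¬p) U b]]) = {t2}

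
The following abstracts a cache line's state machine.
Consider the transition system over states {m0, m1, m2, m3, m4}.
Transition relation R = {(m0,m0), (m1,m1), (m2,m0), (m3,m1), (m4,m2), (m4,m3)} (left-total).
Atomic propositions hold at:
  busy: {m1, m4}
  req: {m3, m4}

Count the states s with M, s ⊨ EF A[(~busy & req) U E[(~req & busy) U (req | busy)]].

3

Sat(~busy) = {m0, m2, m3}
Sat(~busy & req) = {m3}
Sat(~req) = {m0, m1, m2}
Sat(~req & busy) = {m1}
Sat(req | busy) = {m1, m3, m4}
E[(~req & busy) U (req | busy)]: least fixpoint, start Z0 = Sat((req | busy)) = {m1, m3, m4}, add states in Sat(~req & busy) with some successor in Z. Already a fixed point.
Sat(E[(~req & busy) U (req | busy)]) = {m1, m3, m4}
A[(~busy & req) U E[(~req & busy) U (req | busy)]]: least fixpoint, start Z0 = Sat(E[(~req & busy) U (req | busy)]) = {m1, m3, m4}, add states in Sat(~busy & req) with every successor in Z. Already a fixed point.
Sat(A[(~busy & req) U E[(~req & busy) U (req | busy)]]) = {m1, m3, m4}
EF A[(~busy & req) U E[(~req & busy) U (req | busy)]]: least fixpoint, start Z0 = {m1, m3, m4}, add states with some successor in Z. Already a fixed point.
Sat(EF A[(~busy & req) U E[(~req & busy) U (req | busy)]]) = {m1, m3, m4}
|Sat(EF A[(~busy & req) U E[(~req & busy) U (req | busy)]])| = |{m1, m3, m4}| = 3.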